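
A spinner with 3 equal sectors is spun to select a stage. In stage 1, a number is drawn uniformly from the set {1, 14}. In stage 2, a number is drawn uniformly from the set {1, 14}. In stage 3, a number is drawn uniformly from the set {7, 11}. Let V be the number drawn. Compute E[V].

E[V | stage 1] = (1+14)/2 = 15/2.
E[V | stage 2] = (1+14)/2 = 15/2.
E[V | stage 3] = (7+11)/2 = 9.
E[V] = (1/3)·(15/2) + (1/3)·(15/2) + (1/3)·(9) = 8.

8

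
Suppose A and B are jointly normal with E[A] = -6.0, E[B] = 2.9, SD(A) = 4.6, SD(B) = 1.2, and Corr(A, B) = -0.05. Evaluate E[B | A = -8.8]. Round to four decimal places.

The regression of B on A has slope ρ·σ_B/σ_A and passes through (μ_A, μ_B).
E[B | A=-8.8] = 2.9 + (-0.05)·(1.2/4.6)·(-8.8 − (-6.0)) = 2.9 + (-0.013043)·(-2.8) = 2.9365.

2.9365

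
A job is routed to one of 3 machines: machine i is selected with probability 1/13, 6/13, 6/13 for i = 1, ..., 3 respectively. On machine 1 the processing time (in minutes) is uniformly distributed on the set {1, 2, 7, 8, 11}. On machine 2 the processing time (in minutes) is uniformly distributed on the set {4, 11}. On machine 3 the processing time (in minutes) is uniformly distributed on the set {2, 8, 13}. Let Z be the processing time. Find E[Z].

484/65

E[Z | machine 1] = (1+2+7+8+11)/5 = 29/5.
E[Z | machine 2] = (4+11)/2 = 15/2.
E[Z | machine 3] = (2+8+13)/3 = 23/3.
E[Z] = (1/13)·(29/5) + (6/13)·(15/2) + (6/13)·(23/3) = 484/65.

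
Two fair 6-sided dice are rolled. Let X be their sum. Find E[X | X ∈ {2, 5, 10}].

13/2

P(X ∈ {2, 5, 10}) = 2/9.
Σ over the event: 2·1/36 + 5·1/9 + 10·1/12 = 13/9.
E[X | X ∈ {2, 5, 10}] = (13/9) / (2/9) = 13/2.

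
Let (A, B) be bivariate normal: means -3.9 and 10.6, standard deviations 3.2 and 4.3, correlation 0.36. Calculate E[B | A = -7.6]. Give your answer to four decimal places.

The regression of B on A has slope ρ·σ_B/σ_A and passes through (μ_A, μ_B).
E[B | A=-7.6] = 10.6 + (0.36)·(4.3/3.2)·(-7.6 − (-3.9)) = 10.6 + (0.48375)·(-3.7) = 8.8101.

8.8101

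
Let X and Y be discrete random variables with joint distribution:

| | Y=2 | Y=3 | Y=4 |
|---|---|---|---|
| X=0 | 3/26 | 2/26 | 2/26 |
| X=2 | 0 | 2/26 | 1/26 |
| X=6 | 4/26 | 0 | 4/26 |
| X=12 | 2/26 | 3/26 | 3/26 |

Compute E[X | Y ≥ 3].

P(Y ≥ 3) = 17/26.
Σ X·P over the event = 0·(2/26) + 0·(2/26) + 2·(2/26) + 2·(1/26) + 6·(4/26) + 12·(3/26) + 12·(3/26) = 51/13.
E[X | Y ≥ 3] = (51/13) / (17/26) = 6.

6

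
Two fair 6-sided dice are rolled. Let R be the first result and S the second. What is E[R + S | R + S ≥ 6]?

P(R + S ≥ 6) = 13/18.
Summing (R+S)·P(x,y) over outcomes with R + S ≥ 6 gives 53/9.
E[R + S | R + S ≥ 6] = (53/9) / (13/18) = 106/13.

106/13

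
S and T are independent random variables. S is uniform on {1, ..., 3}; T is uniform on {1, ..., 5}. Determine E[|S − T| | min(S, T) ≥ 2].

Outcomes with min(S, T) ≥ 2: (2,2), (2,3), (2,4), (2,5), (3,2), (3,3), (3,4), (3,5), each with probability 1/15.
E[|S − T| | min(S, T) ≥ 2] = (0 + 1 + 2 + 3 + 1 + 0 + 1 + 2) / 8 = 5/4.

5/4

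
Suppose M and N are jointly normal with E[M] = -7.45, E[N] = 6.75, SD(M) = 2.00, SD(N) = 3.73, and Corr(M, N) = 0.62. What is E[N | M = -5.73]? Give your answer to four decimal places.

The regression of N on M has slope ρ·σ_N/σ_M and passes through (μ_M, μ_N).
E[N | M=-5.73] = 6.75 + (0.62)·(3.73/2.00)·(-5.73 − (-7.45)) = 6.75 + (1.1563)·(1.72) = 8.7388.

8.7388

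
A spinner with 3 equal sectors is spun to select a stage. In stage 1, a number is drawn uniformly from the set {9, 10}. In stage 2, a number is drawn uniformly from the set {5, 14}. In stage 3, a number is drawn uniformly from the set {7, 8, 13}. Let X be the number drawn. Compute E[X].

85/9

E[X | stage 1] = (9+10)/2 = 19/2.
E[X | stage 2] = (5+14)/2 = 19/2.
E[X | stage 3] = (7+8+13)/3 = 28/3.
E[X] = (1/3)·(19/2) + (1/3)·(19/2) + (1/3)·(28/3) = 85/9.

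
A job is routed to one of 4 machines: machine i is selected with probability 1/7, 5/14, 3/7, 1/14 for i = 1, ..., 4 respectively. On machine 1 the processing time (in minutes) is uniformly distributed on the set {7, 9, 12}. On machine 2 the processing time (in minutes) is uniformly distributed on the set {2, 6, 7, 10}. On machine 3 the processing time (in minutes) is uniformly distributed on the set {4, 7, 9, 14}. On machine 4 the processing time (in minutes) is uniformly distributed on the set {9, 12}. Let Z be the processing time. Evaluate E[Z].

191/24

E[Z | machine 1] = (7+9+12)/3 = 28/3.
E[Z | machine 2] = (2+6+7+10)/4 = 25/4.
E[Z | machine 3] = (4+7+9+14)/4 = 17/2.
E[Z | machine 4] = (9+12)/2 = 21/2.
E[Z] = (1/7)·(28/3) + (5/14)·(25/4) + (3/7)·(17/2) + (1/14)·(21/2) = 191/24.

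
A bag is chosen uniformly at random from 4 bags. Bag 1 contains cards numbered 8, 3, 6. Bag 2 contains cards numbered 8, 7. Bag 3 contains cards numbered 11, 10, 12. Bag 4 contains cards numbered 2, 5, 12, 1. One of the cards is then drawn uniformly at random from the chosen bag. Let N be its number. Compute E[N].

175/24

E[N | bag 1] = (8+3+6)/3 = 17/3.
E[N | bag 2] = (8+7)/2 = 15/2.
E[N | bag 3] = (11+10+12)/3 = 11.
E[N | bag 4] = (2+5+12+1)/4 = 5.
E[N] = (1/4)·(17/3) + (1/4)·(15/2) + (1/4)·(11) + (1/4)·(5) = 175/24.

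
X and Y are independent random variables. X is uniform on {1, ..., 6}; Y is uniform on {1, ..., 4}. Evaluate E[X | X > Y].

32/7

P(X > Y) = 7/12.
Summing X·P(x,y) over outcomes with X > Y gives 8/3.
E[X | X > Y] = (8/3) / (7/12) = 32/7.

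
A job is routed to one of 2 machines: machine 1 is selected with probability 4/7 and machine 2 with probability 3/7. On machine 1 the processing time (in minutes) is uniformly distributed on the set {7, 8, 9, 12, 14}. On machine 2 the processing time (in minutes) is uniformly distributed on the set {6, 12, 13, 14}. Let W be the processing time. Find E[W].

295/28

E[W | machine 1] = (7+8+9+12+14)/5 = 10.
E[W | machine 2] = (6+12+13+14)/4 = 45/4.
E[W] = (4/7)·(10) + (3/7)·(45/4) = 295/28.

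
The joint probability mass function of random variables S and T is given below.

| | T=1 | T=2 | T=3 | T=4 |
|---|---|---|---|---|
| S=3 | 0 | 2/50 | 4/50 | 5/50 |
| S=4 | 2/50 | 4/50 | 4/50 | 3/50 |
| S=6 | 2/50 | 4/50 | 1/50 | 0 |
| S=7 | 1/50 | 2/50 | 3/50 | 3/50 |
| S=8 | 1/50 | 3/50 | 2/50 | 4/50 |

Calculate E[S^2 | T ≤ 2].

733/21

P(T ≤ 2) = 21/50.
Summing S^2·P(S=x,T=y) over the conditioning event gives 733/50.
E[S^2 | T ≤ 2] = (733/50) / (21/50) = 733/21.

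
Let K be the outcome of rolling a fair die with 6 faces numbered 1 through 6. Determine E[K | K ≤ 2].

Given K ≤ 2, K is equally likely to be any of {1, 2}.
E[K | K ≤ 2] = (1 + 2) / 2 = 3/2.

3/2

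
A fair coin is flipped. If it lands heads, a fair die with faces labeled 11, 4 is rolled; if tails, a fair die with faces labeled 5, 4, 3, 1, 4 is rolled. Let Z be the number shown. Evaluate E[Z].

109/20

E[Z | heads] = (11+4)/2 = 15/2.
E[Z | tails] = (5+4+3+1+4)/5 = 17/5.
E[Z] = (1/2)·(15/2) + (1/2)·(17/5) = 109/20.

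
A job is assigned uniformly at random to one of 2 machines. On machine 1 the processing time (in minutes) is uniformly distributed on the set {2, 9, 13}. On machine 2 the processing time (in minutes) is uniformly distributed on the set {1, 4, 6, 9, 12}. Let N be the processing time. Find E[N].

36/5

E[N | machine 1] = (2+9+13)/3 = 8.
E[N | machine 2] = (1+4+6+9+12)/5 = 32/5.
E[N] = (1/2)·(8) + (1/2)·(32/5) = 36/5.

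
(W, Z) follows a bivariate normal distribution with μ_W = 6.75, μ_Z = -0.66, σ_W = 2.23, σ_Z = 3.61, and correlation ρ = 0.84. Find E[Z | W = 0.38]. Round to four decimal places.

For a bivariate normal, E[Z | W=x] = μ_Z + ρ·(σ_Z/σ_W)·(x − μ_W).
E[Z | W=0.38] = -0.66 + (0.84)·(3.61/2.23)·(0.38 − (6.75)) = -0.66 + (1.35982)·(-6.37) = -9.3221.

-9.3221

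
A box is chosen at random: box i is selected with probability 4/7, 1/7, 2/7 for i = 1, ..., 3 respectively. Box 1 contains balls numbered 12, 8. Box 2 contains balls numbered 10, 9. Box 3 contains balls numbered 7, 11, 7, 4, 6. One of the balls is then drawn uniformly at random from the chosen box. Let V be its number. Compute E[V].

127/14

E[V | box 1] = (12+8)/2 = 10.
E[V | box 2] = (10+9)/2 = 19/2.
E[V | box 3] = (7+11+7+4+6)/5 = 7.
By the law of total expectation,
E[V] = (4/7)·(10) + (1/7)·(19/2) + (2/7)·(7) = 127/14.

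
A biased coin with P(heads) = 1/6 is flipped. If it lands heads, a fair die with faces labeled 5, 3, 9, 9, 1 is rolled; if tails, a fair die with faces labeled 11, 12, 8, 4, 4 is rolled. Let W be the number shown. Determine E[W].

37/5

E[W | heads] = (5+3+9+9+1)/5 = 27/5.
E[W | tails] = (11+12+8+4+4)/5 = 39/5.
E[W] = (1/6)·(27/5) + (5/6)·(39/5) = 37/5.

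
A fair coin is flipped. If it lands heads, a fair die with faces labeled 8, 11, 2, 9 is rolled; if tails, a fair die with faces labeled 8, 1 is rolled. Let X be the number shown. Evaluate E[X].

E[X | heads] = (8+11+2+9)/4 = 15/2.
E[X | tails] = (8+1)/2 = 9/2.
By the law of total expectation,
E[X] = (1/2)·(15/2) + (1/2)·(9/2) = 6.

6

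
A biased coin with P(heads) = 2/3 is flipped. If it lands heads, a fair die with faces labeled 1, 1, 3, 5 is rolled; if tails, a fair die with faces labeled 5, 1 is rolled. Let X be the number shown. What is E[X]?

8/3

E[X | heads] = (1+1+3+5)/4 = 5/2.
E[X | tails] = (5+1)/2 = 3.
E[X] = (2/3)·(5/2) + (1/3)·(3) = 8/3.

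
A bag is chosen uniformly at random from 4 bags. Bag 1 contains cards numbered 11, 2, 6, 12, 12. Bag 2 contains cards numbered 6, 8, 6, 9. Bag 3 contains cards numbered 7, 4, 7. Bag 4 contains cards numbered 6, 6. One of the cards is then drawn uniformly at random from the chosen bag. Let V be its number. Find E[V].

E[V | bag 1] = (11+2+6+12+12)/5 = 43/5.
E[V | bag 2] = (6+8+6+9)/4 = 29/4.
E[V | bag 3] = (7+4+7)/3 = 6.
E[V | bag 4] = (6+6)/2 = 6.
By the law of total expectation,
E[V] = (1/4)·(43/5) + (1/4)·(29/4) + (1/4)·(6) + (1/4)·(6) = 557/80.

557/80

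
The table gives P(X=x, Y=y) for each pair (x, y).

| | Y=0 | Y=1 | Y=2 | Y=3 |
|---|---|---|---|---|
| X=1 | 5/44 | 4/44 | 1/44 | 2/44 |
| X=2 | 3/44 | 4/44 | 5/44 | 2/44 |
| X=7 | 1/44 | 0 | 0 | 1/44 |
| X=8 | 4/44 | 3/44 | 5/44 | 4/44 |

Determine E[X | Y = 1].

P(Y = 1) = 1/4.
Σ X·P over the event = 1·(4/44) + 2·(4/44) + 8·(3/44) = 9/11.
E[X | Y = 1] = (9/11) / (1/4) = 36/11.

36/11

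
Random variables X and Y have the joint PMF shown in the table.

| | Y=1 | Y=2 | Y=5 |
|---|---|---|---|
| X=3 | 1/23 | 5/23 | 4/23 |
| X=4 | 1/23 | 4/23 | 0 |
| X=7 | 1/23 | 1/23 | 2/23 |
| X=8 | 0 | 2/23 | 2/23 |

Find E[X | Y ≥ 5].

P(Y ≥ 5) = 8/23.
Summing X·P(X=x,Y=y) over the conditioning event gives 42/23.
E[X | Y ≥ 5] = (42/23) / (8/23) = 21/4.

21/4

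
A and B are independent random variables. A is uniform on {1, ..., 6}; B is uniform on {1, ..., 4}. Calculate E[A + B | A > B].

47/7

P(A > B) = 7/12.
Summing (A+B)·P(x,y) over outcomes with A > B gives 47/12.
E[A + B | A > B] = (47/12) / (7/12) = 47/7.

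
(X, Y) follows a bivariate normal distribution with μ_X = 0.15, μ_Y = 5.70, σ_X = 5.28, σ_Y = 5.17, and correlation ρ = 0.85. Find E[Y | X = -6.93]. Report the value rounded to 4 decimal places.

-0.1926

For a bivariate normal, E[Y | X=x] = μ_Y + ρ·(σ_Y/σ_X)·(x − μ_X).
E[Y | X=-6.93] = 5.70 + (0.85)·(5.17/5.28)·(-6.93 − (0.15)) = 5.70 + (0.83229)·(-7.08) = -0.1926.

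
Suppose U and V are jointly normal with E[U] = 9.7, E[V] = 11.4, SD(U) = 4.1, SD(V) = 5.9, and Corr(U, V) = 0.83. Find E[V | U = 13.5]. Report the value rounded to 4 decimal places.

E[V | U=x] = μ_V + ρ(σ_V/σ_U)(x − μ_U) for jointly normal variables.
E[V | U=13.5] = 11.4 + (0.83)·(5.9/4.1)·(13.5 − (9.7)) = 11.4 + (1.1944)·(3.8) = 15.9387.

15.9387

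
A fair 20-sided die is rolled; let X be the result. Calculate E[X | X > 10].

31/2

Given X > 10, X is equally likely to be any of {11, 12, 13, 14, 15, 16, 17, 18, 19, 20}.
E[X | X > 10] = (11 + 12 + 13 + 14 + 15 + 16 + 17 + 18 + 19 + 20) / 10 = 31/2.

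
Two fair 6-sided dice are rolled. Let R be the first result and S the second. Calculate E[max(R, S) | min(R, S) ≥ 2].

P(min(R, S) ≥ 2) = 25/36.
Summing max(R,S)·P(x,y) over outcomes with min(R, S) ≥ 2 gives 10/3.
E[max(R, S) | min(R, S) ≥ 2] = (10/3) / (25/36) = 24/5.

24/5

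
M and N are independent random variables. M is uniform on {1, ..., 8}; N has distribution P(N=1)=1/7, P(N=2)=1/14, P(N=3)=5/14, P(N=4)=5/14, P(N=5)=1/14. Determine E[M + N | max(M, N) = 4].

181/28

P(max(M, N) = 4) = 1/4.
Summing (M+N)·P(x,y) over outcomes with max(M, N) = 4 gives 181/112.
E[M + N | max(M, N) = 4] = (181/112) / (1/4) = 181/28.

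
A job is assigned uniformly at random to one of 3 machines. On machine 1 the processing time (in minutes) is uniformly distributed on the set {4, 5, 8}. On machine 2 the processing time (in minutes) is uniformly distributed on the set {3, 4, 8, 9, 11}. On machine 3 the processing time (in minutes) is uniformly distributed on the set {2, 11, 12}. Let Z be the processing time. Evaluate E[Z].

E[Z | machine 1] = (4+5+8)/3 = 17/3.
E[Z | machine 2] = (3+4+8+9+11)/5 = 7.
E[Z | machine 3] = (2+11+12)/3 = 25/3.
By the law of total expectation,
E[Z] = (1/3)·(17/3) + (1/3)·(7) + (1/3)·(25/3) = 7.

7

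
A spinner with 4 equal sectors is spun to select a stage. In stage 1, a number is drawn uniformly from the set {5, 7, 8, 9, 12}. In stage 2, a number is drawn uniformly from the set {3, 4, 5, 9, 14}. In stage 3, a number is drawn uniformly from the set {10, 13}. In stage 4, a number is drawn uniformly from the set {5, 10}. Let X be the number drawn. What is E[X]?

171/20

E[X | stage 1] = (5+7+8+9+12)/5 = 41/5.
E[X | stage 2] = (3+4+5+9+14)/5 = 7.
E[X | stage 3] = (10+13)/2 = 23/2.
E[X | stage 4] = (5+10)/2 = 15/2.
By the law of total expectation,
E[X] = (1/4)·(41/5) + (1/4)·(7) + (1/4)·(23/2) + (1/4)·(15/2) = 171/20.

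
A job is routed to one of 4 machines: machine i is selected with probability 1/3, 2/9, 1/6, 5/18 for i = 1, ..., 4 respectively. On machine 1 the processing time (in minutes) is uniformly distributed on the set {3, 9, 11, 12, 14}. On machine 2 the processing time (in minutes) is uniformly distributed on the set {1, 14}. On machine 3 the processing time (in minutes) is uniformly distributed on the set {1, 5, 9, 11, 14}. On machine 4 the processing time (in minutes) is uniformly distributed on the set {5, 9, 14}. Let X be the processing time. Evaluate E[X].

E[X | machine 1] = (3+9+11+12+14)/5 = 49/5.
E[X | machine 2] = (1+14)/2 = 15/2.
E[X | machine 3] = (1+5+9+11+14)/5 = 8.
E[X | machine 4] = (5+9+14)/3 = 28/3.
By the law of total expectation,
E[X] = (1/3)·(49/5) + (2/9)·(15/2) + (1/6)·(8) + (5/18)·(28/3) = 1196/135.

1196/135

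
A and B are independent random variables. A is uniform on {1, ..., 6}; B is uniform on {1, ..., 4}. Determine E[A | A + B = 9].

P(A + B = 9) = 1/12.
Summing A·P(x,y) over outcomes with A + B = 9 gives 11/24.
E[A | A + B = 9] = (11/24) / (1/12) = 11/2.

11/2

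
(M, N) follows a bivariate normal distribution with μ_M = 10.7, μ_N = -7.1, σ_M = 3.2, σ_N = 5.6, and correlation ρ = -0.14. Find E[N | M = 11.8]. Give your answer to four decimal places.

-7.3695

E[N | M=x] = μ_N + ρ(σ_N/σ_M)(x − μ_M) for jointly normal variables.
E[N | M=11.8] = -7.1 + (-0.14)·(5.6/3.2)·(11.8 − (10.7)) = -7.1 + (-0.245)·(1.1) = -7.3695.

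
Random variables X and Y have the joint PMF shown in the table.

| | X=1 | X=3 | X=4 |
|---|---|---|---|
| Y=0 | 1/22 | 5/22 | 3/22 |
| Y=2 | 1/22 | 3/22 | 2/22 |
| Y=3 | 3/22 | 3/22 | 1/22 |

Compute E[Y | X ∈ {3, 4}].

P(X ∈ {3, 4}) = 17/22.
Σ Y·P over the event = 0·(5/22) + 2·(3/22) + 3·(3/22) + 0·(3/22) + 2·(2/22) + 3·(1/22) = 1.
E[Y | X ∈ {3, 4}] = (1) / (17/22) = 22/17.

22/17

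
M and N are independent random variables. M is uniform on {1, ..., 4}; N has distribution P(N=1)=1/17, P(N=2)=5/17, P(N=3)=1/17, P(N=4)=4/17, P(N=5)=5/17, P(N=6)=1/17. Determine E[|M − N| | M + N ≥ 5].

P(M + N ≥ 5) = 27/34.
Summing |M−N|·P(x,y) over outcomes with M + N ≥ 5 gives 27/17.
E[|M − N| | M + N ≥ 5] = (27/17) / (27/34) = 2.

2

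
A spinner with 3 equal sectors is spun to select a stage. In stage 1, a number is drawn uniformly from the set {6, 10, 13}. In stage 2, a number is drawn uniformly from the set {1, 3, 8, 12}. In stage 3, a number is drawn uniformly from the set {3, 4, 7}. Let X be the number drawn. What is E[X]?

E[X | stage 1] = (6+10+13)/3 = 29/3.
E[X | stage 2] = (1+3+8+12)/4 = 6.
E[X | stage 3] = (3+4+7)/3 = 14/3.
By the law of total expectation,
E[X] = (1/3)·(29/3) + (1/3)·(6) + (1/3)·(14/3) = 61/9.

61/9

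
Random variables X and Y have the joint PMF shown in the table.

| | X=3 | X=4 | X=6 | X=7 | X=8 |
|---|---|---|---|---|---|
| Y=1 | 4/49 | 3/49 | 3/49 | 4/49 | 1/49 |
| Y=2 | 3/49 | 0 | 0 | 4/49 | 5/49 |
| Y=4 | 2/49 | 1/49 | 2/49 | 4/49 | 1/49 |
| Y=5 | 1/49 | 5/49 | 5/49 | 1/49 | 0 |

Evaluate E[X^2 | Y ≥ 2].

P(Y ≥ 2) = 34/49.
Summing X^2·P(X=x,Y=y) over the conditioning event gives 1227/49.
E[X^2 | Y ≥ 2] = (1227/49) / (34/49) = 1227/34.

1227/34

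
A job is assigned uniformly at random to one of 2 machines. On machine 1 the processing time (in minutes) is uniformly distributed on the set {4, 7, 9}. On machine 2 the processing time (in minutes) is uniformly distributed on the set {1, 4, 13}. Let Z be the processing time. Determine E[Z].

E[Z | machine 1] = (4+7+9)/3 = 20/3.
E[Z | machine 2] = (1+4+13)/3 = 6.
By the law of total expectation,
E[Z] = (1/2)·(20/3) + (1/2)·(6) = 19/3.

19/3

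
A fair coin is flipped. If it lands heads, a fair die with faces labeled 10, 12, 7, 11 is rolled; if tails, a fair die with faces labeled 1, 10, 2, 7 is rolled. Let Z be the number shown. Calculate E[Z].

15/2

E[Z | heads] = (10+12+7+11)/4 = 10.
E[Z | tails] = (1+10+2+7)/4 = 5.
E[Z] = (1/2)·(10) + (1/2)·(5) = 15/2.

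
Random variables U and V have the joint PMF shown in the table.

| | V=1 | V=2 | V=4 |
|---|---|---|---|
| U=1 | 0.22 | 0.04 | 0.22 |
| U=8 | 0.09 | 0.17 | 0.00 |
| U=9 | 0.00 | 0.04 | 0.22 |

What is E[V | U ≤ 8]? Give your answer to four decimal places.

P(U ≤ 8) = 0.74.
Summing V·P(U=x,V=y) over the conditioning event gives 1.61.
E[V | U ≤ 8] = (1.61) / (0.74) = 2.1757.

2.1757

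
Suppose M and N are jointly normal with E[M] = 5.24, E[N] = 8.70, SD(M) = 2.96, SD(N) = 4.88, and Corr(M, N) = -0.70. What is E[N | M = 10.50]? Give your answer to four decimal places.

2.6297

For a bivariate normal, E[N | M=x] = μ_N + ρ·(σ_N/σ_M)·(x − μ_M).
E[N | M=10.50] = 8.70 + (-0.70)·(4.88/2.96)·(10.50 − (5.24)) = 8.70 + (-1.15405)·(5.26) = 2.6297.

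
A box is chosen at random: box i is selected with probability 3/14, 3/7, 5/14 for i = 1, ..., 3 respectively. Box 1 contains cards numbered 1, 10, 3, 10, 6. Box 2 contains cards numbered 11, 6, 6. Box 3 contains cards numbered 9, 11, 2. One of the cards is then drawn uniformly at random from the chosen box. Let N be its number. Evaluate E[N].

151/21

E[N | box 1] = (1+10+3+10+6)/5 = 6.
E[N | box 2] = (11+6+6)/3 = 23/3.
E[N | box 3] = (9+11+2)/3 = 22/3.
E[N] = (3/14)·(6) + (3/7)·(23/3) + (5/14)·(22/3) = 151/21.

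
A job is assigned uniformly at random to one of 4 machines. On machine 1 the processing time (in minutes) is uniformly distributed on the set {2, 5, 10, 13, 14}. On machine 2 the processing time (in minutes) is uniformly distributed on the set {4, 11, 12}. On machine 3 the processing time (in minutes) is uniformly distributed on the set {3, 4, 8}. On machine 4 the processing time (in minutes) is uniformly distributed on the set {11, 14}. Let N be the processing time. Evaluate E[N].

353/40

E[N | machine 1] = (2+5+10+13+14)/5 = 44/5.
E[N | machine 2] = (4+11+12)/3 = 9.
E[N | machine 3] = (3+4+8)/3 = 5.
E[N | machine 4] = (11+14)/2 = 25/2.
By the law of total expectation,
E[N] = (1/4)·(44/5) + (1/4)·(9) + (1/4)·(5) + (1/4)·(25/2) = 353/40.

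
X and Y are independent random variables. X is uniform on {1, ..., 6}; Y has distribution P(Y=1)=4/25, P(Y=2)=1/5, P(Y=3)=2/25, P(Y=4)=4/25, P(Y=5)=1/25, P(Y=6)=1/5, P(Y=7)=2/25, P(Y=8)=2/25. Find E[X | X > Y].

P(X > Y) = 11/30.
Summing X·P(x,y) over outcomes with X > Y gives 5/3.
E[X | X > Y] = (5/3) / (11/30) = 50/11.

50/11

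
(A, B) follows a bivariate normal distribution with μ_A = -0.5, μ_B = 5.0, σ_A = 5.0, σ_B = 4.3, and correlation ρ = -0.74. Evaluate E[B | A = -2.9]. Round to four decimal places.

6.5274

E[B | A=x] = μ_B + ρ(σ_B/σ_A)(x − μ_A) for jointly normal variables.
E[B | A=-2.9] = 5.0 + (-0.74)·(4.3/5.0)·(-2.9 − (-0.5)) = 5.0 + (-0.6364)·(-2.4) = 6.5274.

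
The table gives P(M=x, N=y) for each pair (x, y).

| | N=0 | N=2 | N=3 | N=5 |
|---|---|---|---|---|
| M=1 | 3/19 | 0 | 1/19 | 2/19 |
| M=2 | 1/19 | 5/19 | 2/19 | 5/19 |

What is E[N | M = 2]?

P(M = 2) = 13/19.
Σ N·P over the event = 0·(1/19) + 2·(5/19) + 3·(2/19) + 5·(5/19) = 41/19.
E[N | M = 2] = (41/19) / (13/19) = 41/13.

41/13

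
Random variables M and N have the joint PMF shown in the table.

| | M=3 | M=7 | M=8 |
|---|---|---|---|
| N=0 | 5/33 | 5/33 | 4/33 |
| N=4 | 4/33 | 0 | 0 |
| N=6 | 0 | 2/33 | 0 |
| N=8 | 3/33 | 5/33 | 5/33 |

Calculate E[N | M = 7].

P(M = 7) = 4/11.
Σ N·P over the event = 0·(5/33) + 6·(2/33) + 8·(5/33) = 52/33.
E[N | M = 7] = (52/33) / (4/11) = 13/3.

13/3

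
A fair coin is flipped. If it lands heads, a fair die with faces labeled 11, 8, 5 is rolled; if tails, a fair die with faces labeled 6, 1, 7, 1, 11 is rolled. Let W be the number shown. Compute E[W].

33/5

E[W | heads] = (11+8+5)/3 = 8.
E[W | tails] = (6+1+7+1+11)/5 = 26/5.
E[W] = (1/2)·(8) + (1/2)·(26/5) = 33/5.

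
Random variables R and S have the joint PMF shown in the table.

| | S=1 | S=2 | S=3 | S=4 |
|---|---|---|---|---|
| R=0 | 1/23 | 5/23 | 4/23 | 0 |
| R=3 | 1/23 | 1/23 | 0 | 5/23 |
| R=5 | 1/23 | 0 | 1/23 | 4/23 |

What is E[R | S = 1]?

8/3

P(S = 1) = 3/23.
Summing R·P(R=x,S=y) over the conditioning event gives 8/23.
E[R | S = 1] = (8/23) / (3/23) = 8/3.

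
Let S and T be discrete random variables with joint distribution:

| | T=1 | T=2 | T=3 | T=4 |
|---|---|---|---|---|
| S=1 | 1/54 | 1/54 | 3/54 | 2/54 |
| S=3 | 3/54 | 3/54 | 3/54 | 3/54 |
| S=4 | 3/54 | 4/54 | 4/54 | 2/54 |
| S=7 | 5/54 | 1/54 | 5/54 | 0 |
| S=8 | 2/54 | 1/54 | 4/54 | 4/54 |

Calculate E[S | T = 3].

P(T = 3) = 19/54.
Σ S·P over the event = 1·(3/54) + 3·(3/54) + 4·(4/54) + 7·(5/54) + 8·(4/54) = 95/54.
E[S | T = 3] = (95/54) / (19/54) = 5.

5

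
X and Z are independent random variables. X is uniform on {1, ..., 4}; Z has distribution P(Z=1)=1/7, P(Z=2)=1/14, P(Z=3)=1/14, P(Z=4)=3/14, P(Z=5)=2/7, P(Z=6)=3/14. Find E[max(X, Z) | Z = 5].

P(Z = 5) = 2/7.
Summing max(X,Z)·P(x,y) over outcomes with Z = 5 gives 10/7.
E[max(X, Z) | Z = 5] = (10/7) / (2/7) = 5.

5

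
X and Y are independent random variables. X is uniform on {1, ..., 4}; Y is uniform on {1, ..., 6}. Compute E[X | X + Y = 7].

Outcomes with X + Y = 7: (1,6), (2,5), (3,4), (4,3), each with probability 1/24.
E[X | X + Y = 7] = (1 + 2 + 3 + 4) / 4 = 5/2.

5/2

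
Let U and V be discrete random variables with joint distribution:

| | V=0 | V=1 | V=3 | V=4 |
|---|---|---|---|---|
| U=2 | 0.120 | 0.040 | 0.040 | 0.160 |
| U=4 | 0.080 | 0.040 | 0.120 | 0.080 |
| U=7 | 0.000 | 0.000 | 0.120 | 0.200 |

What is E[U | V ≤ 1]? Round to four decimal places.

2.8571

P(V ≤ 1) = 0.280.
Σ U·P over the event = 2·(0.120) + 2·(0.040) + 4·(0.080) + 4·(0.040) = 0.800.
E[U | V ≤ 1] = (0.800) / (0.280) = 2.8571.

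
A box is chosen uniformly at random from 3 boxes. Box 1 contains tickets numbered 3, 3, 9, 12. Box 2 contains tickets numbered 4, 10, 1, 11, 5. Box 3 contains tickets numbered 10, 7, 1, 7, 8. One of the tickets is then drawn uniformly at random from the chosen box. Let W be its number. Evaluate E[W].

391/60

E[W | box 1] = (3+3+9+12)/4 = 27/4.
E[W | box 2] = (4+10+1+11+5)/5 = 31/5.
E[W | box 3] = (10+7+1+7+8)/5 = 33/5.
E[W] = (1/3)·(27/4) + (1/3)·(31/5) + (1/3)·(33/5) = 391/60.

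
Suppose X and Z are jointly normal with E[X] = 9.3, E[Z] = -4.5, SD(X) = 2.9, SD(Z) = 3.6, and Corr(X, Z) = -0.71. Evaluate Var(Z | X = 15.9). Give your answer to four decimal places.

The conditional variance in a bivariate normal is σ_Z²(1 − ρ²), independent of x.
Var(Z | X=15.9) = (3.6)²·(1 − (-0.71)²) = 12.96·0.4959 = 6.4269.

6.4269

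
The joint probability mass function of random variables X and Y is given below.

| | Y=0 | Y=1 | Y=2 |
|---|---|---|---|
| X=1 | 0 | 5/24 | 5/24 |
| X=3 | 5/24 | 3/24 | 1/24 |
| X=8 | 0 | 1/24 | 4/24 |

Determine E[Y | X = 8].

9/5

P(X = 8) = 5/24.
Σ Y·P over the event = 1·(1/24) + 2·(4/24) = 3/8.
E[Y | X = 8] = (3/8) / (5/24) = 9/5.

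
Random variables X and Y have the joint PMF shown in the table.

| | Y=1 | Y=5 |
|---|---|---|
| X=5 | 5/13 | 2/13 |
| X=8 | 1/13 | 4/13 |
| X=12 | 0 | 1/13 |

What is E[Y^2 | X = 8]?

P(X = 8) = 5/13.
Summing Y^2·P(X=x,Y=y) over the conditioning event gives 101/13.
E[Y^2 | X = 8] = (101/13) / (5/13) = 101/5.

101/5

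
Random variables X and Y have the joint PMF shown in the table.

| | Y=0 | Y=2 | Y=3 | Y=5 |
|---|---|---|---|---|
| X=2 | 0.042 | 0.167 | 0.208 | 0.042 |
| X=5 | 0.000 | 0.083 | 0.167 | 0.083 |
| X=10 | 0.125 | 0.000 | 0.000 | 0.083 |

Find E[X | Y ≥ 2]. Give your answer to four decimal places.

P(Y ≥ 2) = 0.833.
Σ X·P over the event = 2·(0.167) + 2·(0.208) + 2·(0.042) + 5·(0.083) + 5·(0.167) + 5·(0.083) + 10·(0.083) = 3.329.
E[X | Y ≥ 2] = (3.329) / (0.833) = 3.9964.

3.9964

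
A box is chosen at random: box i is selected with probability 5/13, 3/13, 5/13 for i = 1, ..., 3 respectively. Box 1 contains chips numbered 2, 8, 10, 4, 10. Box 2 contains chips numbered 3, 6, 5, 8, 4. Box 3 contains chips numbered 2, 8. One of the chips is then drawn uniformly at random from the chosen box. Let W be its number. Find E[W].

373/65

E[W | box 1] = (2+8+10+4+10)/5 = 34/5.
E[W | box 2] = (3+6+5+8+4)/5 = 26/5.
E[W | box 3] = (2+8)/2 = 5.
E[W] = (5/13)·(34/5) + (3/13)·(26/5) + (5/13)·(5) = 373/65.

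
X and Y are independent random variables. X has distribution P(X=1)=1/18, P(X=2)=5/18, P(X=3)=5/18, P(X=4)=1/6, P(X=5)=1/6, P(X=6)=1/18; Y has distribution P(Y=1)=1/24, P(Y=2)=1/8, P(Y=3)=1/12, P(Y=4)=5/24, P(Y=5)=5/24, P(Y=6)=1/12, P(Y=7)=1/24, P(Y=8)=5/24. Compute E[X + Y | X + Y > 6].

2931/316

P(X + Y > 6) = 79/108.
Summing (X+Y)·P(x,y) over outcomes with X + Y > 6 gives 977/144.
E[X + Y | X + Y > 6] = (977/144) / (79/108) = 2931/316.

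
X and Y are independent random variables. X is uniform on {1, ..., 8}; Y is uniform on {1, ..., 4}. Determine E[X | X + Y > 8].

7

P(X + Y > 8) = 5/16.
Summing X·P(x,y) over outcomes with X + Y > 8 gives 35/16.
E[X | X + Y > 8] = (35/16) / (5/16) = 7.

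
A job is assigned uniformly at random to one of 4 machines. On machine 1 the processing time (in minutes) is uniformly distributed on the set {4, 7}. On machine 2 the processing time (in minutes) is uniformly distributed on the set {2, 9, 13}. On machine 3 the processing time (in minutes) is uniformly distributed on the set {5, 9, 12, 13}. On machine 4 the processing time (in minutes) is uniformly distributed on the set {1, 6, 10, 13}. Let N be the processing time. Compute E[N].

E[N | machine 1] = (4+7)/2 = 11/2.
E[N | machine 2] = (2+9+13)/3 = 8.
E[N | machine 3] = (5+9+12+13)/4 = 39/4.
E[N | machine 4] = (1+6+10+13)/4 = 15/2.
By the law of total expectation,
E[N] = (1/4)·(11/2) + (1/4)·(8) + (1/4)·(39/4) + (1/4)·(15/2) = 123/16.

123/16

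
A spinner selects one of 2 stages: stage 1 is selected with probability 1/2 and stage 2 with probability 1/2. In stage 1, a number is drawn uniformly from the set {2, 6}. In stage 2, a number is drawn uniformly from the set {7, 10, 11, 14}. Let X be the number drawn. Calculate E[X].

E[X | stage 1] = (2+6)/2 = 4.
E[X | stage 2] = (7+10+11+14)/4 = 21/2.
E[X] = (1/2)·(4) + (1/2)·(21/2) = 29/4.

29/4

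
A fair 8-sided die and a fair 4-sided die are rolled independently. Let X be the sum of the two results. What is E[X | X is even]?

7

P(X is even) = 1/2.
Σ over the event: 2·1/32 + 4·3/32 + 6·1/8 + 8·1/8 + 10·3/32 + 12·1/32 = 7/2.
E[X | X is even] = (7/2) / (1/2) = 7.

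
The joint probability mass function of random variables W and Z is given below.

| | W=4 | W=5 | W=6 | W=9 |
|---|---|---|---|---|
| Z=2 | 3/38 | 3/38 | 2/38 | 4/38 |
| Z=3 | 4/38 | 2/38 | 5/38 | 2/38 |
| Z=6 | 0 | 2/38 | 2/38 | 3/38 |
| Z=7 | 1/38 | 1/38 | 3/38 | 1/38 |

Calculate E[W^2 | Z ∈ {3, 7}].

P(Z ∈ {3, 7}) = 1/2.
Summing W^2·P(W=x,Z=y) over the conditioning event gives 343/19.
E[W^2 | Z ∈ {3, 7}] = (343/19) / (1/2) = 686/19.

686/19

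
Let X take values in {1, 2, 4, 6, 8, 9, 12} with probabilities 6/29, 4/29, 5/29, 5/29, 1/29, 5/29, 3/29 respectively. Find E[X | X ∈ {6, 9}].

15/2

P(X ∈ {6, 9}) = 10/29.
Σ over the event: 6·5/29 + 9·5/29 = 75/29.
E[X | X ∈ {6, 9}] = (75/29) / (10/29) = 15/2.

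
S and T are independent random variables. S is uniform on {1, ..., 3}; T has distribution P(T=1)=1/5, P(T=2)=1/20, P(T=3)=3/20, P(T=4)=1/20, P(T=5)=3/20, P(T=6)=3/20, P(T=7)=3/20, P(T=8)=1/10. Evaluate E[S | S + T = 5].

P(S + T = 5) = 1/12.
Summing S·P(x,y) over outcomes with S + T = 5 gives 1/6.
E[S | S + T = 5] = (1/6) / (1/12) = 2.

2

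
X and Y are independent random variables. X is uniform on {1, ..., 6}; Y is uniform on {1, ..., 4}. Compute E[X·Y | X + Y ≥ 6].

P(X + Y ≥ 6) = 7/12.
Summing XY·P(x,y) over outcomes with X + Y ≥ 6 gives 175/24.
E[X·Y | X + Y ≥ 6] = (175/24) / (7/12) = 25/2.

25/2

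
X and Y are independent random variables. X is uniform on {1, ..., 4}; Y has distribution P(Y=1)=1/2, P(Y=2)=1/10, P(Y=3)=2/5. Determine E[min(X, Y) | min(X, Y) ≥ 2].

38/15

P(min(X, Y) ≥ 2) = 3/8.
Summing min(X,Y)·P(x,y) over outcomes with min(X, Y) ≥ 2 gives 19/20.
E[min(X, Y) | min(X, Y) ≥ 2] = (19/20) / (3/8) = 38/15.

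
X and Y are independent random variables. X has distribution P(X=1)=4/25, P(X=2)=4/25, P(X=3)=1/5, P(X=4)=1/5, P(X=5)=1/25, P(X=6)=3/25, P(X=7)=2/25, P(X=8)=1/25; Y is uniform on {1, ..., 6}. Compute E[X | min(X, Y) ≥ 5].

45/7

P(min(X, Y) ≥ 5) = 7/75.
Summing X·P(x,y) over outcomes with min(X, Y) ≥ 5 gives 3/5.
E[X | min(X, Y) ≥ 5] = (3/5) / (7/75) = 45/7.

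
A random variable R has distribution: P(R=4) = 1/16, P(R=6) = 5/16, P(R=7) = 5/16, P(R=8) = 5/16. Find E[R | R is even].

74/11

P(R is even) = 11/16.
Σ over the event: 4·1/16 + 6·5/16 + 8·5/16 = 37/8.
E[R | R is even] = (37/8) / (11/16) = 74/11.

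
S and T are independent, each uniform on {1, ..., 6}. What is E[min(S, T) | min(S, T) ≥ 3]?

31/8

P(min(S, T) ≥ 3) = 4/9.
Summing min(S,T)·P(x,y) over outcomes with min(S, T) ≥ 3 gives 31/18.
E[min(S, T) | min(S, T) ≥ 3] = (31/18) / (4/9) = 31/8.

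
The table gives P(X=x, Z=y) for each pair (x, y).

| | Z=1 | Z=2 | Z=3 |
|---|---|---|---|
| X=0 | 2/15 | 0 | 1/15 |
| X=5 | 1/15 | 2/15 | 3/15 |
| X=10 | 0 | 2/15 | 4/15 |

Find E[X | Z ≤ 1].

P(Z ≤ 1) = 1/5.
Σ X·P over the event = 0·(2/15) + 5·(1/15) = 1/3.
E[X | Z ≤ 1] = (1/3) / (1/5) = 5/3.

5/3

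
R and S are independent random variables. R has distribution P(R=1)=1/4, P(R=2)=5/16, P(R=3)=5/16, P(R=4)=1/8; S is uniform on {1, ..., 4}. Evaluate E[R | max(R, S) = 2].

12/7

P(max(R, S) = 2) = 7/32.
Summing R·P(x,y) over outcomes with max(R, S) = 2 gives 3/8.
E[R | max(R, S) = 2] = (3/8) / (7/32) = 12/7.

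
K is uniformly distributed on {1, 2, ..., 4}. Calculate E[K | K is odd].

Given K is odd, K is equally likely to be any of {1, 3}.
E[K | K is odd] = (1 + 3) / 2 = 2.

2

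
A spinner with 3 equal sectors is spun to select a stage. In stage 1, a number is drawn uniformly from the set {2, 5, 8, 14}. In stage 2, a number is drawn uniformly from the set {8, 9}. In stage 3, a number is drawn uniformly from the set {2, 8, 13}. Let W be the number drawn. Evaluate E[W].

E[W | stage 1] = (2+5+8+14)/4 = 29/4.
E[W | stage 2] = (8+9)/2 = 17/2.
E[W | stage 3] = (2+8+13)/3 = 23/3.
By the law of total expectation,
E[W] = (1/3)·(29/4) + (1/3)·(17/2) + (1/3)·(23/3) = 281/36.

281/36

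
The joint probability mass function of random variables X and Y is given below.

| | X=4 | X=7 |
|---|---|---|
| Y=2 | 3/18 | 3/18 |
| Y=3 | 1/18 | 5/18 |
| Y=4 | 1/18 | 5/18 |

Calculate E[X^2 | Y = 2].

65/2

P(Y = 2) = 1/3.
Σ X^2·P over the event = 16·(3/18) + 49·(3/18) = 65/6.
E[X^2 | Y = 2] = (65/6) / (1/3) = 65/2.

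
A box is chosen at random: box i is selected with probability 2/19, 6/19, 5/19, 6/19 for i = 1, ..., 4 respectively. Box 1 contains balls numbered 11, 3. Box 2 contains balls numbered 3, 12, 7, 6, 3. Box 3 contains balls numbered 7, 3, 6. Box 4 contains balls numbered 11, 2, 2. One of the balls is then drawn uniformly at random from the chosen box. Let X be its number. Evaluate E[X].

1618/285

E[X | box 1] = (11+3)/2 = 7.
E[X | box 2] = (3+12+7+6+3)/5 = 31/5.
E[X | box 3] = (7+3+6)/3 = 16/3.
E[X | box 4] = (11+2+2)/3 = 5.
By the law of total expectation,
E[X] = (2/19)·(7) + (6/19)·(31/5) + (5/19)·(16/3) + (6/19)·(5) = 1618/285.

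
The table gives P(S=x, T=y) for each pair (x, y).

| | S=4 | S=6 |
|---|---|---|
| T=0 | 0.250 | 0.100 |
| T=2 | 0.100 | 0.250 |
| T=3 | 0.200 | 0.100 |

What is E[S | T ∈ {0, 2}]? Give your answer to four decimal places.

5.0000

P(T ∈ {0, 2}) = 0.700.
Summing S·P(S=x,T=y) over the conditioning event gives 3.500.
E[S | T ∈ {0, 2}] = (3.500) / (0.700) = 5.0000.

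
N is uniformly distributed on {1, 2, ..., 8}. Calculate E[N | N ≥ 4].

Given N ≥ 4, N is equally likely to be any of {4, 5, 6, 7, 8}.
E[N | N ≥ 4] = (4 + 5 + 6 + 7 + 8) / 5 = 6.

6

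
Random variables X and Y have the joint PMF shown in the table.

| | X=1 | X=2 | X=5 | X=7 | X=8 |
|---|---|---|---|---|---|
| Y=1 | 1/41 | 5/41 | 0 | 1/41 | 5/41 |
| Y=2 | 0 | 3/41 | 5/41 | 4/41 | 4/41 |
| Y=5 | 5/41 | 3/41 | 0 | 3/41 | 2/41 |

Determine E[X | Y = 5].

P(Y = 5) = 13/41.
Σ X·P over the event = 1·(5/41) + 2·(3/41) + 7·(3/41) + 8·(2/41) = 48/41.
E[X | Y = 5] = (48/41) / (13/41) = 48/13.

48/13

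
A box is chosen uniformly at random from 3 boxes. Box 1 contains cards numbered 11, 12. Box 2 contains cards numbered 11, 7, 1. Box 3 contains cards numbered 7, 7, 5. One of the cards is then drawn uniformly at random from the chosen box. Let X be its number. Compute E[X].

145/18

E[X | box 1] = (11+12)/2 = 23/2.
E[X | box 2] = (11+7+1)/3 = 19/3.
E[X | box 3] = (7+7+5)/3 = 19/3.
E[X] = (1/3)·(23/2) + (1/3)·(19/3) + (1/3)·(19/3) = 145/18.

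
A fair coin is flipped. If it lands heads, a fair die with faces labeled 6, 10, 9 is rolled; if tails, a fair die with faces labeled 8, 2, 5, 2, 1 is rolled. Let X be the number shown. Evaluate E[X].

179/30

E[X | heads] = (6+10+9)/3 = 25/3.
E[X | tails] = (8+2+5+2+1)/5 = 18/5.
By the law of total expectation,
E[X] = (1/2)·(25/3) + (1/2)·(18/5) = 179/30.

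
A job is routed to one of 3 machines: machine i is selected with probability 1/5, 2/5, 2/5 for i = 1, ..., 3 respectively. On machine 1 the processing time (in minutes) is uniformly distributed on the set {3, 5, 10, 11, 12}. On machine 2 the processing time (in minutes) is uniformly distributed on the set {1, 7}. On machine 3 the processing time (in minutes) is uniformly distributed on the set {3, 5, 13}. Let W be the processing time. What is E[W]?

151/25

E[W | machine 1] = (3+5+10+11+12)/5 = 41/5.
E[W | machine 2] = (1+7)/2 = 4.
E[W | machine 3] = (3+5+13)/3 = 7.
By the law of total expectation,
E[W] = (1/5)·(41/5) + (2/5)·(4) + (2/5)·(7) = 151/25.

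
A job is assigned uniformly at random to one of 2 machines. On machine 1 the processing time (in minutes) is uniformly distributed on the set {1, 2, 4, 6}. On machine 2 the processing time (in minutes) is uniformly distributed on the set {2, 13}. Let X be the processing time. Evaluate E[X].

43/8

E[X | machine 1] = (1+2+4+6)/4 = 13/4.
E[X | machine 2] = (2+13)/2 = 15/2.
E[X] = (1/2)·(13/4) + (1/2)·(15/2) = 43/8.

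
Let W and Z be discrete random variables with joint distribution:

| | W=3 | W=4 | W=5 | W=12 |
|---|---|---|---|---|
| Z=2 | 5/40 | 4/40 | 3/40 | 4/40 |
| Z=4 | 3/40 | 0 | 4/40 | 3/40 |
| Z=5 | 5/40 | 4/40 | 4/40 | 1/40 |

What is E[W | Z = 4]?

P(Z = 4) = 1/4.
Σ W·P over the event = 3·(3/40) + 5·(4/40) + 12·(3/40) = 13/8.
E[W | Z = 4] = (13/8) / (1/4) = 13/2.

13/2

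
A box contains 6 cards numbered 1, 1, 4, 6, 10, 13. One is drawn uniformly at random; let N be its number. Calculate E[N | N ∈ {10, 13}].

23/2

P(N ∈ {10, 13}) = 1/3.
Σ over the event: 10·1/6 + 13·1/6 = 23/6.
E[N | N ∈ {10, 13}] = (23/6) / (1/3) = 23/2.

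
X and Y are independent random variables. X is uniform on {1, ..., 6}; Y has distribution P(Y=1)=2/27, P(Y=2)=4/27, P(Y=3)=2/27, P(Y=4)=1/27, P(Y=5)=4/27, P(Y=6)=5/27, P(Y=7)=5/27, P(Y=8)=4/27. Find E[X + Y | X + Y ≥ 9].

P(X + Y ≥ 9) = 85/162.
Summing (X+Y)·P(x,y) over outcomes with X + Y ≥ 9 gives 17/3.
E[X + Y | X + Y ≥ 9] = (17/3) / (85/162) = 54/5.

54/5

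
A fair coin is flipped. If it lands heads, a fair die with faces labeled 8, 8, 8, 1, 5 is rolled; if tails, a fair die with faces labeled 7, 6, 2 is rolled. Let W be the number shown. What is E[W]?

E[W | heads] = (8+8+8+1+5)/5 = 6.
E[W | tails] = (7+6+2)/3 = 5.
E[W] = (1/2)·(6) + (1/2)·(5) = 11/2.

11/2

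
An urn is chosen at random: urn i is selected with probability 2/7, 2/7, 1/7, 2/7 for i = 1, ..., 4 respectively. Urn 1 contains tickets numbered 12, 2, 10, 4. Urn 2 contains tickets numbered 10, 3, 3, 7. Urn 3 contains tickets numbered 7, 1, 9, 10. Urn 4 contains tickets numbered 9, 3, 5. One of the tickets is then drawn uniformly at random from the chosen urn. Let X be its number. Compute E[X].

523/84

E[X | urn 1] = (12+2+10+4)/4 = 7.
E[X | urn 2] = (10+3+3+7)/4 = 23/4.
E[X | urn 3] = (7+1+9+10)/4 = 27/4.
E[X | urn 4] = (9+3+5)/3 = 17/3.
By the law of total expectation,
E[X] = (2/7)·(7) + (2/7)·(23/4) + (1/7)·(27/4) + (2/7)·(17/3) = 523/84.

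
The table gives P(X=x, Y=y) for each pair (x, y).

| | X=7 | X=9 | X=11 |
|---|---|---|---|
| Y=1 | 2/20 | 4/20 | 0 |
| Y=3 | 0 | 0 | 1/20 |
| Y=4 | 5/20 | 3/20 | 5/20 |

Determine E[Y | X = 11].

P(X = 11) = 3/10.
Σ Y·P over the event = 3·(1/20) + 4·(5/20) = 23/20.
E[Y | X = 11] = (23/20) / (3/10) = 23/6.

23/6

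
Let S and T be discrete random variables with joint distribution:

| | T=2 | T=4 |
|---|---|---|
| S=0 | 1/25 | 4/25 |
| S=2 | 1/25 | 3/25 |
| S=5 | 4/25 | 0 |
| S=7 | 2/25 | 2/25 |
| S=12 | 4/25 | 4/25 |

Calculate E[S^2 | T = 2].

389/6

P(T = 2) = 12/25.
Σ S^2·P over the event = 0·(1/25) + 4·(1/25) + 25·(4/25) + 49·(2/25) + 144·(4/25) = 778/25.
E[S^2 | T = 2] = (778/25) / (12/25) = 389/6.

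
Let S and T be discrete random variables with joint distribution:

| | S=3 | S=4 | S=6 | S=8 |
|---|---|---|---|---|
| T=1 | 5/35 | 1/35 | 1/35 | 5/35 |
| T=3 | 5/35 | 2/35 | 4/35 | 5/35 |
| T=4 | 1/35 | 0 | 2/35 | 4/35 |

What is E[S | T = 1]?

65/12

P(T = 1) = 12/35.
Σ S·P over the event = 3·(5/35) + 4·(1/35) + 6·(1/35) + 8·(5/35) = 13/7.
E[S | T = 1] = (13/7) / (12/35) = 65/12.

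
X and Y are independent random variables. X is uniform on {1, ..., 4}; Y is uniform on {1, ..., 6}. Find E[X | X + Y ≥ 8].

10/3

Outcomes with X + Y ≥ 8: (2,6), (3,5), (3,6), (4,4), (4,5), (4,6), each with probability 1/24.
E[X | X + Y ≥ 8] = (2 + 3 + 3 + 4 + 4 + 4) / 6 = 10/3.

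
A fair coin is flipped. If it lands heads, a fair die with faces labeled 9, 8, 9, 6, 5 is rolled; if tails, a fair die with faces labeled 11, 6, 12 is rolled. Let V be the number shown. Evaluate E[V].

128/15

E[V | heads] = (9+8+9+6+5)/5 = 37/5.
E[V | tails] = (11+6+12)/3 = 29/3.
By the law of total expectation,
E[V] = (1/2)·(37/5) + (1/2)·(29/3) = 128/15.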